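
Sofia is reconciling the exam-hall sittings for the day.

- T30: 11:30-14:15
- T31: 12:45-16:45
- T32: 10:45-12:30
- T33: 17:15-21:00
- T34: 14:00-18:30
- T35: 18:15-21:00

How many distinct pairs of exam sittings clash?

7

Sorted by start: T32, T30, T31, T34, T33, T35.
T30 starts before T32 ends → T32 and T30 overlap.
T31 starts after T32 ends, so nothing later overlaps T32 either.
T31 starts before T30 ends → T30 and T31 overlap.
T34 starts before T30 ends → T30 and T34 overlap.
T33 starts after T30 ends, so nothing later overlaps T30 either.
T34 starts before T31 ends → T31 and T34 overlap.
T33 starts after T31 ends, so nothing later overlaps T31 either.
T33 starts before T34 ends → T34 and T33 overlap.
T35 starts before T34 ends → T34 and T35 overlap.
T35 starts before T33 ends → T33 and T35 overlap.
Overlapping pairs: T30 & T31, T30 & T32, T30 & T34, T31 & T34, T33 & T34, T33 & T35, T34 & T35 — 7 in total.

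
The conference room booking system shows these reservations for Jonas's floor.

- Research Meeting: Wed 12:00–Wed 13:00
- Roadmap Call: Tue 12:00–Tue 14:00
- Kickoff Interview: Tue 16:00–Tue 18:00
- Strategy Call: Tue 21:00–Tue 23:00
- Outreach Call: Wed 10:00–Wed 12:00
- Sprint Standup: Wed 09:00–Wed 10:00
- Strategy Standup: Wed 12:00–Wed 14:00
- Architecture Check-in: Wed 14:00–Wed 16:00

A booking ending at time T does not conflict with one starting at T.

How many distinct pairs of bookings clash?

Check each pair: they overlap iff neither finishes before the other starts.
Sorted by start: Roadmap Call, Kickoff Interview, Strategy Call, Sprint Standup, Outreach Call, Research Meeting, Strategy Standup, Architecture Check-in.
Kickoff Interview starts after Roadmap Call ends, so nothing later overlaps Roadmap Call either.
Strategy Call starts after Kickoff Interview ends, so nothing later overlaps Kickoff Interview either.
Sprint Standup starts after Strategy Call ends, so nothing later overlaps Strategy Call either.
Outreach Call starts exactly when Sprint Standup ends (back-to-back, no overlap), so nothing later overlaps Sprint Standup either.
Research Meeting starts exactly when Outreach Call ends (back-to-back, no overlap), so nothing later overlaps Outreach Call either.
Strategy Standup starts before Research Meeting ends → Research Meeting and Strategy Standup overlap.
Architecture Check-in starts after Research Meeting ends.
Architecture Check-in starts exactly when Strategy Standup ends (back-to-back, no overlap).
Overlapping pairs: Research Meeting & Strategy Standup — 1 in total.

1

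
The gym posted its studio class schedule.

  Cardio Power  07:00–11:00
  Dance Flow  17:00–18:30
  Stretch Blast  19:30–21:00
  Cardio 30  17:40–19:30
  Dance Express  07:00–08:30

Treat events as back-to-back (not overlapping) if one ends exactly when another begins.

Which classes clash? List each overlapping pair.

Sorted by start: Cardio Power, Dance Express, Dance Flow, Cardio 30, Stretch Blast.
Dance Express starts before Cardio Power ends → Cardio Power and Dance Express overlap.
Dance Flow starts after Cardio Power ends — done with Cardio Power.
Dance Flow starts after Dance Express ends — done with Dance Express.
Cardio 30 starts before Dance Flow ends → Dance Flow and Cardio 30 overlap.
Stretch Blast starts after Dance Flow ends.
Stretch Blast starts exactly when Cardio 30 ends (back-to-back, no overlap).

Cardio 30 & Dance Flow, Cardio Power & Dance Express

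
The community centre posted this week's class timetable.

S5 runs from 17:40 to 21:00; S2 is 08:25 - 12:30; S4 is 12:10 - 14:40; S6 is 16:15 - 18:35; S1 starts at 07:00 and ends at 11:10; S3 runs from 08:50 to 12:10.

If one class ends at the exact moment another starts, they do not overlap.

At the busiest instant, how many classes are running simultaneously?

3

Sweep the timeline, counting +1 at each start and −1 at each end (ends before starts at a tie):
07:00 start S1 → 1
08:25 start S2 → 2
08:50 start S3 → 3
11:10 end S1 → 2
12:10 end S3 → 1
12:10 start S4 → 2
12:30 end S2 → 1
14:40 end S4 → 0
16:15 start S6 → 1
17:40 start S5 → 2
18:35 end S6 → 1
21:00 end S5 → 0
Peak is 3, at 08:50 (S1, S2, S3).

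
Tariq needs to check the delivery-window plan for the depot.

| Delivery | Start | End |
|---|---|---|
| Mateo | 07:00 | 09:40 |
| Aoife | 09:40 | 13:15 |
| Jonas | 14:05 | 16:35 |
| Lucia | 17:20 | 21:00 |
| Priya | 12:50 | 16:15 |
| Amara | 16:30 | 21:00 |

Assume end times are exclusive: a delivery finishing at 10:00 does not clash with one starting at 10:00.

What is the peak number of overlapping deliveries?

Sort all start/end points and keep a running count:
07:00 start Mateo → 1
09:40 end Mateo → 0
09:40 start Aoife → 1
12:50 start Priya → 2
13:15 end Aoife → 1
14:05 start Jonas → 2
16:15 end Priya → 1
16:30 start Amara → 2
16:35 end Jonas → 1
17:20 start Lucia → 2
21:00 end Amara → 1
21:00 end Lucia → 0
Peak is 2, at 12:50 (Aoife, Priya).

2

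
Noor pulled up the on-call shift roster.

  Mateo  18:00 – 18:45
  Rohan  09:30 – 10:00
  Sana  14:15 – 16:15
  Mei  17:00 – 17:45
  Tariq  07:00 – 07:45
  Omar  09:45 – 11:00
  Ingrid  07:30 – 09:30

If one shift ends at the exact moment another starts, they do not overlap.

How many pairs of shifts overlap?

Sorted by start: Tariq, Ingrid, Rohan, Omar, Sana, Mei, Mateo.
Ingrid starts before Tariq ends → Tariq and Ingrid overlap.
Rohan starts after Tariq ends, so Tariq has no further overlaps.
Rohan starts exactly when Ingrid ends (back-to-back, no overlap), so Ingrid has no further overlaps.
Omar starts before Rohan ends → Rohan and Omar overlap.
Sana starts after Rohan ends, so Rohan has no further overlaps.
Sana starts after Omar ends, so Omar has no further overlaps.
Mei starts after Sana ends, so Sana has no further overlaps.
Mateo starts after Mei ends.
Overlapping pairs: Ingrid & Tariq, Omar & Rohan — 2 in total.

2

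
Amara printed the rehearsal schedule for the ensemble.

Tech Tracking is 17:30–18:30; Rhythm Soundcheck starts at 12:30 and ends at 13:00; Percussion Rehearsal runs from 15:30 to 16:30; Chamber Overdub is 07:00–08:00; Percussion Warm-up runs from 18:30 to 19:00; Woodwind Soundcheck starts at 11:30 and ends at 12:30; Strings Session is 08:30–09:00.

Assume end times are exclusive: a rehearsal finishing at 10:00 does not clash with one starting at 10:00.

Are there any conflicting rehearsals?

No

Two intervals overlap when each starts before the other ends.
Sorted by start: Chamber Overdub, Strings Session, Woodwind Soundcheck, Rhythm Soundcheck, Percussion Rehearsal, Tech Tracking, Percussion Warm-up.
Strings Session starts after Chamber Overdub ends — done with Chamber Overdub.
Woodwind Soundcheck starts after Strings Session ends — done with Strings Session.
Rhythm Soundcheck starts exactly when Woodwind Soundcheck ends (back-to-back, no overlap) — done with Woodwind Soundcheck.
Percussion Rehearsal starts after Rhythm Soundcheck ends — done with Rhythm Soundcheck.
Tech Tracking starts after Percussion Rehearsal ends — done with Percussion Rehearsal.
Percussion Warm-up starts exactly when Tech Tracking ends (back-to-back, no overlap).
Every pair is clear; the schedule has no overlaps.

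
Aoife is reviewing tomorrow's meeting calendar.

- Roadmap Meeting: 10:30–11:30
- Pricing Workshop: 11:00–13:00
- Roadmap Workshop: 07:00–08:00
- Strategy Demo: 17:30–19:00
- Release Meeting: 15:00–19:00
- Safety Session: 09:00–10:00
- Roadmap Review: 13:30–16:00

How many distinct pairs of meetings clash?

3

Sorted by start: Roadmap Workshop, Safety Session, Roadmap Meeting, Pricing Workshop, Roadmap Review, Release Meeting, Strategy Demo.
Safety Session starts after Roadmap Workshop ends, so nothing later overlaps Roadmap Workshop either.
Roadmap Meeting starts after Safety Session ends, so nothing later overlaps Safety Session either.
Pricing Workshop starts before Roadmap Meeting ends → Roadmap Meeting and Pricing Workshop overlap.
Roadmap Review starts after Roadmap Meeting ends, so nothing later overlaps Roadmap Meeting either.
Roadmap Review starts after Pricing Workshop ends, so nothing later overlaps Pricing Workshop either.
Release Meeting starts before Roadmap Review ends → Roadmap Review and Release Meeting overlap.
Strategy Demo starts after Roadmap Review ends.
Strategy Demo starts before Release Meeting ends → Release Meeting and Strategy Demo overlap.
Overlapping pairs: Pricing Workshop & Roadmap Meeting, Release Meeting & Roadmap Review, Release Meeting & Strategy Demo — 3 in total.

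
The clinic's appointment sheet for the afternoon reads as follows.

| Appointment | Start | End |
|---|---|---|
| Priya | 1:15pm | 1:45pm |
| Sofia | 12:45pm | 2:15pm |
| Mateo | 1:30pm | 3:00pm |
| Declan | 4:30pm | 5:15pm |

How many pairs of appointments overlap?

3

Sorted by start: Sofia, Priya, Mateo, Declan.
Priya starts before Sofia ends → Sofia and Priya overlap.
Mateo starts before Sofia ends → Sofia and Mateo overlap.
Declan starts after Sofia ends.
Mateo starts before Priya ends → Priya and Mateo overlap.
Declan starts after Priya ends.
Declan starts after Mateo ends.
Overlapping pairs: Mateo & Priya, Mateo & Sofia, Priya & Sofia — 3 in total.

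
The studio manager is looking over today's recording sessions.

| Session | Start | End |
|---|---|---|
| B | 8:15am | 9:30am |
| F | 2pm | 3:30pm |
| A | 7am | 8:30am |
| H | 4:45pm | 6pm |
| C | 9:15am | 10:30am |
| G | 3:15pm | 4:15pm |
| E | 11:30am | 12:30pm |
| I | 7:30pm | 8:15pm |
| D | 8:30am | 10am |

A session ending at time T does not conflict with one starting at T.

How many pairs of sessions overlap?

5

Two intervals overlap when each starts before the other ends.
Sorted by start: A, B, D, C, E, F, G, H, I.
B starts before A ends → A and B overlap.
D starts exactly when A ends (back-to-back, no overlap); A is clear from here.
D starts before B ends → B and D overlap.
C starts before B ends → B and C overlap.
E starts after B ends; B is clear from here.
C starts before D ends → D and C overlap.
E starts after D ends; D is clear from here.
E starts after C ends; C is clear from here.
F starts after E ends; E is clear from here.
G starts before F ends → F and G overlap.
H starts after F ends; F is clear from here.
H starts after G ends; G is clear from here.
I starts after H ends.
Overlapping pairs: A & B, B & C, B & D, C & D, F & G — 5 in total.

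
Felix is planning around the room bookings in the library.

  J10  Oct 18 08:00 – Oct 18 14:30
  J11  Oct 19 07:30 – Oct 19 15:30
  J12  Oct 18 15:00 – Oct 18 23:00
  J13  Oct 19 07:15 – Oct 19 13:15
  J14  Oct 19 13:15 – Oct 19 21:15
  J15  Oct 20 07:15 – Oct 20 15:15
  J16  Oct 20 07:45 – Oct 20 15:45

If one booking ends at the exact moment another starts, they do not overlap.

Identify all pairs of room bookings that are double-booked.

Sorted by start: J10, J12, J13, J11, J14, J15, J16.
J12 starts after J10 ends, so nothing later overlaps J10 either.
J13 starts after J12 ends, so nothing later overlaps J12 either.
J11 starts before J13 ends → J13 and J11 overlap.
J14 starts exactly when J13 ends (back-to-back, no overlap), so nothing later overlaps J13 either.
J14 starts before J11 ends → J11 and J14 overlap.
J15 starts after J11 ends, so nothing later overlaps J11 either.
J15 starts after J14 ends, so nothing later overlaps J14 either.
J16 starts before J15 ends → J15 and J16 overlap.

J11 & J13, J11 & J14, J15 & J16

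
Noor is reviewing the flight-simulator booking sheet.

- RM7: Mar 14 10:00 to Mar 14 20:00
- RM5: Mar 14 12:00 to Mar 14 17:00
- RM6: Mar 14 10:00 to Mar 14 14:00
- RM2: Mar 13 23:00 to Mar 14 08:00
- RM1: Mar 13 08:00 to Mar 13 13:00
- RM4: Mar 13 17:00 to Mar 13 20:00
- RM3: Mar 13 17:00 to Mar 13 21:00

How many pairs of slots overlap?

4

Sorted by start: RM1, RM3, RM4, RM2, RM6, RM7, RM5.
RM3 starts after RM1 ends; RM1 is clear from here.
RM4 starts before RM3 ends → RM3 and RM4 overlap.
RM2 starts after RM3 ends; RM3 is clear from here.
RM2 starts after RM4 ends; RM4 is clear from here.
RM6 starts after RM2 ends; RM2 is clear from here.
RM7 starts before RM6 ends → RM6 and RM7 overlap.
RM5 starts before RM6 ends → RM6 and RM5 overlap.
RM5 starts before RM7 ends → RM7 and RM5 overlap.
Overlapping pairs: RM3 & RM4, RM5 & RM6, RM5 & RM7, RM6 & RM7 — 4 in total.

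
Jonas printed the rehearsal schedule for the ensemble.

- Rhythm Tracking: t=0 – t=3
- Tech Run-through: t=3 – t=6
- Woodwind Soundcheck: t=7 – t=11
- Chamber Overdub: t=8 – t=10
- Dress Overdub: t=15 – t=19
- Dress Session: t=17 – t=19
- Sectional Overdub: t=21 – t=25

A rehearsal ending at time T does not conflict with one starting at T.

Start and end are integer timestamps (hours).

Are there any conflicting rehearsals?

Sorted by start: Rhythm Tracking, Tech Run-through, Woodwind Soundcheck, Chamber Overdub, Dress Overdub, Dress Session, Sectional Overdub.
Tech Run-through starts exactly when Rhythm Tracking ends (back-to-back, no overlap), so Rhythm Tracking has no further overlaps.
Woodwind Soundcheck starts after Tech Run-through ends, so Tech Run-through has no further overlaps.
Chamber Overdub starts before Woodwind Soundcheck ends → Woodwind Soundcheck and Chamber Overdub overlap.
That's a conflict, so the schedule is not conflict-free.

Yes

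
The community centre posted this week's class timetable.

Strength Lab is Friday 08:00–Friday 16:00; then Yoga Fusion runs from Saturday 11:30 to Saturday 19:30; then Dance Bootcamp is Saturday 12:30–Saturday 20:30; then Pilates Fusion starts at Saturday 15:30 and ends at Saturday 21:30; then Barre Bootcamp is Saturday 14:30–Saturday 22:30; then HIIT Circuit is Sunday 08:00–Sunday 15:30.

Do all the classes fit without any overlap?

Sorted by start: Strength Lab, Yoga Fusion, Dance Bootcamp, Barre Bootcamp, Pilates Fusion, HIIT Circuit.
Yoga Fusion starts after Strength Lab ends, so Strength Lab has no further overlaps.
Dance Bootcamp starts before Yoga Fusion ends → Yoga Fusion and Dance Bootcamp overlap.
That's a conflict, so the schedule is not conflict-free.

No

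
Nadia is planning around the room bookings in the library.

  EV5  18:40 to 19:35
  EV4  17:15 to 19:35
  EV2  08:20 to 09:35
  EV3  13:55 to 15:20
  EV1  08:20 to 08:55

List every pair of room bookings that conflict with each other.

Sorted by start: EV1, EV2, EV3, EV4, EV5.
EV2 starts before EV1 ends → EV1 and EV2 overlap.
EV3 starts after EV1 ends, so EV1 has no further overlaps.
EV3 starts after EV2 ends, so EV2 has no further overlaps.
EV4 starts after EV3 ends, so EV3 has no further overlaps.
EV5 starts before EV4 ends → EV4 and EV5 overlap.

EV1 & EV2, EV4 & EV5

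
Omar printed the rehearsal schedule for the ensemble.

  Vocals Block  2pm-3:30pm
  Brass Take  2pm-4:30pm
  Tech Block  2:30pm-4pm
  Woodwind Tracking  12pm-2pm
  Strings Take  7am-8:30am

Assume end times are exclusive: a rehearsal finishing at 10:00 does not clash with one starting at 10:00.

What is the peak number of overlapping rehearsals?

3

Sweep the timeline, counting +1 at each start and −1 at each end (ends before starts at a tie):
7am start Strings Take → 1
8:30am end Strings Take → 0
12pm start Woodwind Tracking → 1
2pm end Woodwind Tracking → 0
2pm start Brass Take → 1
2pm start Vocals Block → 2
2:30pm start Tech Block → 3
3:30pm end Vocals Block → 2
4pm end Tech Block → 1
4:30pm end Brass Take → 0
Peak is 3, at 2:30pm (Brass Take, Tech Block, Vocals Block).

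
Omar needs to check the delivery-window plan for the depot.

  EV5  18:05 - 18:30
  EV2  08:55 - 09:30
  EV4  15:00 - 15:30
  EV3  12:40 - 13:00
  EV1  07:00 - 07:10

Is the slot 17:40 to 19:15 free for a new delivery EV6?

No — it overlaps EV5

EV1: ends 07:10 at or before EV6 starts 17:40 → clear.
EV2: ends 09:30 at or before EV6 starts 17:40 → clear.
EV3: ends 13:00 at or before EV6 starts 17:40 → clear.
EV4: ends 15:30 at or before EV6 starts 17:40 → clear.
EV5: starts 18:05 before EV6 ends 19:15, and ends 18:30 after EV6 starts 17:40 → overlap.
EV6 overlaps EV5.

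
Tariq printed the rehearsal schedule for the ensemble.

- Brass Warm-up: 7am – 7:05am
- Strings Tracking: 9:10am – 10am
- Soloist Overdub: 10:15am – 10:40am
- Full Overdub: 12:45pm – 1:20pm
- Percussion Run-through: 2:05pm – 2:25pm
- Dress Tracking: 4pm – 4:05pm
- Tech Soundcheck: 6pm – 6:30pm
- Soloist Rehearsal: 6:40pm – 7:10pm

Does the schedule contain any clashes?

No

Sorted by start: Brass Warm-up, Strings Tracking, Soloist Overdub, Full Overdub, Percussion Run-through, Dress Tracking, Tech Soundcheck, Soloist Rehearsal.
Strings Tracking starts after Brass Warm-up ends; Brass Warm-up is clear from here.
Soloist Overdub starts after Strings Tracking ends; Strings Tracking is clear from here.
Full Overdub starts after Soloist Overdub ends; Soloist Overdub is clear from here.
Percussion Run-through starts after Full Overdub ends; Full Overdub is clear from here.
Dress Tracking starts after Percussion Run-through ends; Percussion Run-through is clear from here.
Tech Soundcheck starts after Dress Tracking ends; Dress Tracking is clear from here.
Soloist Rehearsal starts after Tech Soundcheck ends.
Every pair is clear; the schedule has no overlaps.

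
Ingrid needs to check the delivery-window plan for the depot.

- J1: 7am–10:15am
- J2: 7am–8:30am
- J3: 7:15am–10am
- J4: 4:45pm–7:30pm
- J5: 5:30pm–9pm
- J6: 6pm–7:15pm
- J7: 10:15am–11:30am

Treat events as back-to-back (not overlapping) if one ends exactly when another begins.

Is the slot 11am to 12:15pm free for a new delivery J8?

No — it overlaps J7

J1: ends 10:15am at or before J8 starts 11am → clear.
J2: ends 8:30am at or before J8 starts 11am → clear.
J3: ends 10am at or before J8 starts 11am → clear.
J7: starts 10:15am before J8 ends 12:15pm, and ends 11:30am after J8 starts 11am → overlap.
J4: starts 4:45pm at or after J8 ends 12:15pm → clear.
J5: starts 5:30pm at or after J8 ends 12:15pm → clear.
J6: starts 6pm at or after J8 ends 12:15pm → clear.
J8 overlaps J7.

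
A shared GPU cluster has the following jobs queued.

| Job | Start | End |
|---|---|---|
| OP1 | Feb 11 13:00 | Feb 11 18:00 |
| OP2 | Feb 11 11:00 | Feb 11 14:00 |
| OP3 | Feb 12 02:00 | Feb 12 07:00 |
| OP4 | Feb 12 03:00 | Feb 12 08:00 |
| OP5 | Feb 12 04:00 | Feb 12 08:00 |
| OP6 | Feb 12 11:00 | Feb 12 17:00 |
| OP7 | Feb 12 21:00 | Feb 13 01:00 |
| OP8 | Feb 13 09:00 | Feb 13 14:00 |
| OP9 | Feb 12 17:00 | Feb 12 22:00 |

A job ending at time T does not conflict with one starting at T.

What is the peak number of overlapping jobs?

3

Sort all start/end points and keep a running count:
Feb 11 11:00 start OP2 → 1
Feb 11 13:00 start OP1 → 2
Feb 11 14:00 end OP2 → 1
Feb 11 18:00 end OP1 → 0
Feb 12 02:00 start OP3 → 1
Feb 12 03:00 start OP4 → 2
Feb 12 04:00 start OP5 → 3
Feb 12 07:00 end OP3 → 2
Feb 12 08:00 end OP4 → 1
Feb 12 08:00 end OP5 → 0
Feb 12 11:00 start OP6 → 1
Feb 12 17:00 end OP6 → 0
Feb 12 17:00 start OP9 → 1
Feb 12 21:00 start OP7 → 2
Feb 12 22:00 end OP9 → 1
Feb 13 01:00 end OP7 → 0
Feb 13 09:00 start OP8 → 1
Feb 13 14:00 end OP8 → 0
Peak is 3, at Feb 12 04:00 (OP3, OP4, OP5).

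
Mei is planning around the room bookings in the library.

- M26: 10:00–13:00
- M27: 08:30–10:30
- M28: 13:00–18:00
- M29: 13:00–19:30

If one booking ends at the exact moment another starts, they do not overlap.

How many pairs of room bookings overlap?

2

Sorted by start: M27, M26, M28, M29.
M26 starts before M27 ends → M27 and M26 overlap.
M28 starts after M27 ends; M27 is clear from here.
M28 starts exactly when M26 ends (back-to-back, no overlap); M26 is clear from here.
M29 starts before M28 ends → M28 and M29 overlap.
Overlapping pairs: M26 & M27, M28 & M29 — 2 in total.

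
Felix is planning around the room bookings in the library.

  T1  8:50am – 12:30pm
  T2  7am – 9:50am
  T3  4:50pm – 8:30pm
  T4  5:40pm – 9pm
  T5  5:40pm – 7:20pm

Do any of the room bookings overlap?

Yes

Sorted by start: T2, T1, T3, T4, T5.
T1 starts before T2 ends → T2 and T1 overlap.
That's a conflict, so the schedule is not conflict-free.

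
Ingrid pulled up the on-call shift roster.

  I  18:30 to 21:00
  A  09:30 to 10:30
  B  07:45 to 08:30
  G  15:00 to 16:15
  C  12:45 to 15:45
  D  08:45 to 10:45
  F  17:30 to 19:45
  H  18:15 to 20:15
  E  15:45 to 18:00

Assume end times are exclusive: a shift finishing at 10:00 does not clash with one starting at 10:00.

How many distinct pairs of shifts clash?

Check each pair: they overlap iff neither finishes before the other starts.
Sorted by start: B, D, A, C, G, E, F, H, I.
D starts after B ends, so B has no further overlaps.
A starts before D ends → D and A overlap.
C starts after D ends, so D has no further overlaps.
C starts after A ends, so A has no further overlaps.
G starts before C ends → C and G overlap.
E starts exactly when C ends (back-to-back, no overlap), so C has no further overlaps.
E starts before G ends → G and E overlap.
F starts after G ends, so G has no further overlaps.
F starts before E ends → E and F overlap.
H starts after E ends, so E has no further overlaps.
H starts before F ends → F and H overlap.
I starts before F ends → F and I overlap.
I starts before H ends → H and I overlap.
Overlapping pairs: A & D, C & G, E & F, E & G, F & H, F & I, H & I — 7 in total.

7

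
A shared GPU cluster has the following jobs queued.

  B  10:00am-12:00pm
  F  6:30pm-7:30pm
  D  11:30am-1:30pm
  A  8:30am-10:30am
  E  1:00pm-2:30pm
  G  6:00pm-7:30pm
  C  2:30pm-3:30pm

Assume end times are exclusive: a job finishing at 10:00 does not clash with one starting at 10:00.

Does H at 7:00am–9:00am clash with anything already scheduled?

Yes — it overlaps A

A: starts 8:30am before H ends 9:00am, and ends 10:30am after H starts 7:00am → overlap.
B: starts 10:00am at or after H ends 9:00am → clear.
D: starts 11:30am at or after H ends 9:00am → clear.
E: starts 1:00pm at or after H ends 9:00am → clear.
C: starts 2:30pm at or after H ends 9:00am → clear.
G: starts 6:00pm at or after H ends 9:00am → clear.
F: starts 6:30pm at or after H ends 9:00am → clear.
H overlaps A.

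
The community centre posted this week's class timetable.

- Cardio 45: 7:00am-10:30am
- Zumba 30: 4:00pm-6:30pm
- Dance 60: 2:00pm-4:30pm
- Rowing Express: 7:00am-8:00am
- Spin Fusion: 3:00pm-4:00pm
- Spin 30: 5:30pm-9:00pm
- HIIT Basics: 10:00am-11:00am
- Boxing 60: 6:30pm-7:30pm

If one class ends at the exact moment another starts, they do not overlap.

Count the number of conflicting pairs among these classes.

Sorted by start: Rowing Express, Cardio 45, HIIT Basics, Dance 60, Spin Fusion, Zumba 30, Spin 30, Boxing 60.
Cardio 45 starts before Rowing Express ends → Rowing Express and Cardio 45 overlap.
HIIT Basics starts after Rowing Express ends, so Rowing Express has no further overlaps.
HIIT Basics starts before Cardio 45 ends → Cardio 45 and HIIT Basics overlap.
Dance 60 starts after Cardio 45 ends, so Cardio 45 has no further overlaps.
Dance 60 starts after HIIT Basics ends, so HIIT Basics has no further overlaps.
Spin Fusion starts before Dance 60 ends → Dance 60 and Spin Fusion overlap.
Zumba 30 starts before Dance 60 ends → Dance 60 and Zumba 30 overlap.
Spin 30 starts after Dance 60 ends, so Dance 60 has no further overlaps.
Zumba 30 starts exactly when Spin Fusion ends (back-to-back, no overlap), so Spin Fusion has no further overlaps.
Spin 30 starts before Zumba 30 ends → Zumba 30 and Spin 30 overlap.
Boxing 60 starts exactly when Zumba 30 ends (back-to-back, no overlap).
Boxing 60 starts before Spin 30 ends → Spin 30 and Boxing 60 overlap.
Overlapping pairs: Boxing 60 & Spin 30, Cardio 45 & HIIT Basics, Cardio 45 & Rowing Express, Dance 60 & Spin Fusion, Dance 60 & Zumba 30, Spin 30 & Zumba 30 — 6 in total.

6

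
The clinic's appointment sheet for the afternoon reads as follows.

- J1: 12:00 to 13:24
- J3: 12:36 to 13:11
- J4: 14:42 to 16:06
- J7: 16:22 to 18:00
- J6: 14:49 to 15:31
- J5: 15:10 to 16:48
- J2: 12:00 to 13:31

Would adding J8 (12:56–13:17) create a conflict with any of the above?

Yes — it overlaps J1, J2, J3

J1: starts 12:00 before J8 ends 13:17, and ends 13:24 after J8 starts 12:56 → overlap.
J2: starts 12:00 before J8 ends 13:17, and ends 13:31 after J8 starts 12:56 → overlap.
J3: starts 12:36 before J8 ends 13:17, and ends 13:11 after J8 starts 12:56 → overlap.
J4: starts 14:42 at or after J8 ends 13:17 → clear.
J6: starts 14:49 at or after J8 ends 13:17 → clear.
J5: starts 15:10 at or after J8 ends 13:17 → clear.
J7: starts 16:22 at or after J8 ends 13:17 → clear.
J8 overlaps J1, J2, J3.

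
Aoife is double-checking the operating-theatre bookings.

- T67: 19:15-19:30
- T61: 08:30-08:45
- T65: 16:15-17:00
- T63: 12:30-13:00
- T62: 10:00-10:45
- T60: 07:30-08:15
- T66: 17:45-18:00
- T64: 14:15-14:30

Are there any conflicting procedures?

No

Sorted by start: T60, T61, T62, T63, T64, T65, T66, T67.
T61 starts after T60 ends — done with T60.
T62 starts after T61 ends — done with T61.
T63 starts after T62 ends — done with T62.
T64 starts after T63 ends — done with T63.
T65 starts after T64 ends — done with T64.
T66 starts after T65 ends — done with T65.
T67 starts after T66 ends.
Every pair is clear; the schedule has no overlaps.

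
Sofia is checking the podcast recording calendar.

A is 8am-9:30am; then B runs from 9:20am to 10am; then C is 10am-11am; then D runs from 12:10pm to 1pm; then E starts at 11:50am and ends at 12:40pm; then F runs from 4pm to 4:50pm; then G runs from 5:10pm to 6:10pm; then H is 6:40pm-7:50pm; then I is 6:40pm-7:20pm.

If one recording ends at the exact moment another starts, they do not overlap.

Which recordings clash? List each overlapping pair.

A & B, D & E, H & I

Check each pair: they overlap iff neither finishes before the other starts.
Sorted by start: A, B, C, E, D, F, G, H, I.
B starts before A ends → A and B overlap.
C starts after A ends, so A has no further overlaps.
C starts exactly when B ends (back-to-back, no overlap), so B has no further overlaps.
E starts after C ends, so C has no further overlaps.
D starts before E ends → E and D overlap.
F starts after E ends, so E has no further overlaps.
F starts after D ends, so D has no further overlaps.
G starts after F ends, so F has no further overlaps.
H starts after G ends, so G has no further overlaps.
I starts before H ends → H and I overlap.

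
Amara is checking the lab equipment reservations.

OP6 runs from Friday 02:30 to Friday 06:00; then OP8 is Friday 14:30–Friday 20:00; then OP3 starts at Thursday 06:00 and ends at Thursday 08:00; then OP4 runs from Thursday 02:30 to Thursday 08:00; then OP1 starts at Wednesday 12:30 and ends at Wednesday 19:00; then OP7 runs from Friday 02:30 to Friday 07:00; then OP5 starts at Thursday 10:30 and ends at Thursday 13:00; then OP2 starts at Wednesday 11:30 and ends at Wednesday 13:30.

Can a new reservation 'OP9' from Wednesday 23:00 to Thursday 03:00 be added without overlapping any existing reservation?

No — it overlaps OP4

OP2: ends Wednesday 13:30 at or before OP9 starts Wednesday 23:00 → clear.
OP1: ends Wednesday 19:00 at or before OP9 starts Wednesday 23:00 → clear.
OP4: starts Thursday 02:30 before OP9 ends Thursday 03:00, and ends Thursday 08:00 after OP9 starts Wednesday 23:00 → overlap.
OP3: starts Thursday 06:00 at or after OP9 ends Thursday 03:00 → clear.
OP5: starts Thursday 10:30 at or after OP9 ends Thursday 03:00 → clear.
OP6: starts Friday 02:30 at or after OP9 ends Thursday 03:00 → clear.
OP7: starts Friday 02:30 at or after OP9 ends Thursday 03:00 → clear.
OP8: starts Friday 14:30 at or after OP9 ends Thursday 03:00 → clear.
OP9 overlaps OP4.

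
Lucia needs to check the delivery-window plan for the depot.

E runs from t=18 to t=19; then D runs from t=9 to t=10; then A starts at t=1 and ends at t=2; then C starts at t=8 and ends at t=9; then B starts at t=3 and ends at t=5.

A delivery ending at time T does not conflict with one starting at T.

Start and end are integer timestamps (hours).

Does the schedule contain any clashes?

No

Check each pair: they overlap iff neither finishes before the other starts.
Sorted by start: A, B, C, D, E.
B starts after A ends — done with A.
C starts after B ends — done with B.
D starts exactly when C ends (back-to-back, no overlap) — done with C.
E starts after D ends.
Every pair is clear; the schedule has no overlaps.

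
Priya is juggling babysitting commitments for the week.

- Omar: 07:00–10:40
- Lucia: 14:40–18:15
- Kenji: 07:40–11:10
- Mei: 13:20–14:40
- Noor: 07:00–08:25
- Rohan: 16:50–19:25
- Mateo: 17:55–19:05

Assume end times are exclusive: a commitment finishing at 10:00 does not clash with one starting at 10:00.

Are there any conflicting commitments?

Sorted by start: Omar, Noor, Kenji, Mei, Lucia, Rohan, Mateo.
Noor starts before Omar ends → Omar and Noor overlap.
That's a conflict, so the schedule is not conflict-free.

Yes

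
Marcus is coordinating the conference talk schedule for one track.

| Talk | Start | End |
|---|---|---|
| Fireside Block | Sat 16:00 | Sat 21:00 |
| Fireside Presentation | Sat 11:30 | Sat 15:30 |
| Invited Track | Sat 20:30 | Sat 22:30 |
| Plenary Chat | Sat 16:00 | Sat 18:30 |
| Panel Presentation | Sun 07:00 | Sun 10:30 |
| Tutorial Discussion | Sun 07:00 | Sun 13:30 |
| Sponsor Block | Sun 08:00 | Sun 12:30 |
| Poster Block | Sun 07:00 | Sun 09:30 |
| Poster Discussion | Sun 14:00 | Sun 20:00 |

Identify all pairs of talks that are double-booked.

Sorted by start: Fireside Presentation, Fireside Block, Plenary Chat, Invited Track, Panel Presentation, Tutorial Discussion, Poster Block, Sponsor Block, Poster Discussion.
Fireside Block starts after Fireside Presentation ends; Fireside Presentation is clear from here.
Plenary Chat starts before Fireside Block ends → Fireside Block and Plenary Chat overlap.
Invited Track starts before Fireside Block ends → Fireside Block and Invited Track overlap.
Panel Presentation starts after Fireside Block ends; Fireside Block is clear from here.
Invited Track starts after Plenary Chat ends; Plenary Chat is clear from here.
Panel Presentation starts after Invited Track ends; Invited Track is clear from here.
Tutorial Discussion starts before Panel Presentation ends → Panel Presentation and Tutorial Discussion overlap.
Poster Block starts before Panel Presentation ends → Panel Presentation and Poster Block overlap.
Sponsor Block starts before Panel Presentation ends → Panel Presentation and Sponsor Block overlap.
Poster Discussion starts after Panel Presentation ends.
Poster Block starts before Tutorial Discussion ends → Tutorial Discussion and Poster Block overlap.
Sponsor Block starts before Tutorial Discussion ends → Tutorial Discussion and Sponsor Block overlap.
Poster Discussion starts after Tutorial Discussion ends.
Sponsor Block starts before Poster Block ends → Poster Block and Sponsor Block overlap.
Poster Discussion starts after Poster Block ends.
Poster Discussion starts after Sponsor Block ends.

Fireside Block & Invited Track, Fireside Block & Plenary Chat, Panel Presentation & Poster Block, Panel Presentation & Sponsor Block, Panel Presentation & Tutorial Discussion, Poster Block & Sponsor Block, Poster Block & Tutorial Discussion, Sponsor Block & Tutorial Discussion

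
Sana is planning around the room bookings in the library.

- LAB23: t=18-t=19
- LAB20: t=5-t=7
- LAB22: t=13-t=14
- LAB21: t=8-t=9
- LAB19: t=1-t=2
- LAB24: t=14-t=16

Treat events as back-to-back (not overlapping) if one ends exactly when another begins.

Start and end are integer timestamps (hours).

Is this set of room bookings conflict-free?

Two intervals overlap when each starts before the other ends.
Sorted by start: LAB19, LAB20, LAB21, LAB22, LAB24, LAB23.
LAB20 starts after LAB19 ends; LAB19 is clear from here.
LAB21 starts after LAB20 ends; LAB20 is clear from here.
LAB22 starts after LAB21 ends; LAB21 is clear from here.
LAB24 starts exactly when LAB22 ends (back-to-back, no overlap); LAB22 is clear from here.
LAB23 starts after LAB24 ends.
Every pair is clear; the schedule has no overlaps.

Yes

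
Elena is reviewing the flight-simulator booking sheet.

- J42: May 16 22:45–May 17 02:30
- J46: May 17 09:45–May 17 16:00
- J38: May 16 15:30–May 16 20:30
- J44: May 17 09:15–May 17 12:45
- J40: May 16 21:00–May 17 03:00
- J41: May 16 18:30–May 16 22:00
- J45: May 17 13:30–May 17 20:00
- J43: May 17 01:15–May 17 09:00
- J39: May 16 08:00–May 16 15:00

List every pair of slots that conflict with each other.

J38 & J41, J40 & J41, J40 & J42, J40 & J43, J42 & J43, J44 & J46, J45 & J46

Sorted by start: J39, J38, J41, J40, J42, J43, J44, J46, J45.
J38 starts after J39 ends, so J39 has no further overlaps.
J41 starts before J38 ends → J38 and J41 overlap.
J40 starts after J38 ends, so J38 has no further overlaps.
J40 starts before J41 ends → J41 and J40 overlap.
J42 starts after J41 ends, so J41 has no further overlaps.
J42 starts before J40 ends → J40 and J42 overlap.
J43 starts before J40 ends → J40 and J43 overlap.
J44 starts after J40 ends, so J40 has no further overlaps.
J43 starts before J42 ends → J42 and J43 overlap.
J44 starts after J42 ends, so J42 has no further overlaps.
J44 starts after J43 ends, so J43 has no further overlaps.
J46 starts before J44 ends → J44 and J46 overlap.
J45 starts after J44 ends.
J45 starts before J46 ends → J46 and J45 overlap.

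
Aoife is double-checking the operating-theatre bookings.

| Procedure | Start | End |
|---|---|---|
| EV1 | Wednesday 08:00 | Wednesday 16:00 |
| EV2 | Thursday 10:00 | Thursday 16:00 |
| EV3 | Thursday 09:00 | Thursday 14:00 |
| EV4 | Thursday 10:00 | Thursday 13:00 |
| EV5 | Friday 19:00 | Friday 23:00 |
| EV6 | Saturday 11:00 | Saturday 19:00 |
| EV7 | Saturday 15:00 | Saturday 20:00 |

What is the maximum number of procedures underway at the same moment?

3

Sweep the timeline, counting +1 at each start and −1 at each end (ends before starts at a tie):
Wednesday 08:00 start EV1 → 1
Wednesday 16:00 end EV1 → 0
Thursday 09:00 start EV3 → 1
Thursday 10:00 start EV2 → 2
Thursday 10:00 start EV4 → 3
Thursday 13:00 end EV4 → 2
Thursday 14:00 end EV3 → 1
Thursday 16:00 end EV2 → 0
Friday 19:00 start EV5 → 1
Friday 23:00 end EV5 → 0
Saturday 11:00 start EV6 → 1
Saturday 15:00 start EV7 → 2
Saturday 19:00 end EV6 → 1
Saturday 20:00 end EV7 → 0
Peak is 3, at Thursday 10:00 (EV2, EV3, EV4).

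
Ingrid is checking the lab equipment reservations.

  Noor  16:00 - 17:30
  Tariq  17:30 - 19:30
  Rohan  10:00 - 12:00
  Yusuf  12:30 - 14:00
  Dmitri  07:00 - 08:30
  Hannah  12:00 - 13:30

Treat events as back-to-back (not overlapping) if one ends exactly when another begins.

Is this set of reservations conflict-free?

Sorted by start: Dmitri, Rohan, Hannah, Yusuf, Noor, Tariq.
Rohan starts after Dmitri ends, so Dmitri has no further overlaps.
Hannah starts exactly when Rohan ends (back-to-back, no overlap), so Rohan has no further overlaps.
Yusuf starts before Hannah ends → Hannah and Yusuf overlap.
That's a conflict, so the schedule is not conflict-free.

No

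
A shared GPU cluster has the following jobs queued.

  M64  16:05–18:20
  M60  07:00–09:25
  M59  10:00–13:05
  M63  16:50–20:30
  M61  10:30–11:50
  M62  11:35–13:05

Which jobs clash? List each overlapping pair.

M59 & M61, M59 & M62, M61 & M62, M63 & M64

Sorted by start: M60, M59, M61, M62, M64, M63.
M59 starts after M60 ends; M60 is clear from here.
M61 starts before M59 ends → M59 and M61 overlap.
M62 starts before M59 ends → M59 and M62 overlap.
M64 starts after M59 ends; M59 is clear from here.
M62 starts before M61 ends → M61 and M62 overlap.
M64 starts after M61 ends; M61 is clear from here.
M64 starts after M62 ends; M62 is clear from here.
M63 starts before M64 ends → M64 and M63 overlap.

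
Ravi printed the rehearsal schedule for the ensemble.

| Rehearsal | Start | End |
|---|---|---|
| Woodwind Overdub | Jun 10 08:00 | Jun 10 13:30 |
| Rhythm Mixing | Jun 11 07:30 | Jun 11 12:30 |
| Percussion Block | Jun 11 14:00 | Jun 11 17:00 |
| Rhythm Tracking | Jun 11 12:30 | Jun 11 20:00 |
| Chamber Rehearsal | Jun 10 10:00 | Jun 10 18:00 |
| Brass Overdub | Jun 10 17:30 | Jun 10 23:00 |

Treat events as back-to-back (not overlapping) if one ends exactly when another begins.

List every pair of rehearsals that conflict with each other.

Brass Overdub & Chamber Rehearsal, Chamber Rehearsal & Woodwind Overdub, Percussion Block & Rhythm Tracking

Two intervals overlap when each starts before the other ends.
Sorted by start: Woodwind Overdub, Chamber Rehearsal, Brass Overdub, Rhythm Mixing, Rhythm Tracking, Percussion Block.
Chamber Rehearsal starts before Woodwind Overdub ends → Woodwind Overdub and Chamber Rehearsal overlap.
Brass Overdub starts after Woodwind Overdub ends, so nothing later overlaps Woodwind Overdub either.
Brass Overdub starts before Chamber Rehearsal ends → Chamber Rehearsal and Brass Overdub overlap.
Rhythm Mixing starts after Chamber Rehearsal ends, so nothing later overlaps Chamber Rehearsal either.
Rhythm Mixing starts after Brass Overdub ends, so nothing later overlaps Brass Overdub either.
Rhythm Tracking starts exactly when Rhythm Mixing ends (back-to-back, no overlap), so nothing later overlaps Rhythm Mixing either.
Percussion Block starts before Rhythm Tracking ends → Rhythm Tracking and Percussion Block overlap.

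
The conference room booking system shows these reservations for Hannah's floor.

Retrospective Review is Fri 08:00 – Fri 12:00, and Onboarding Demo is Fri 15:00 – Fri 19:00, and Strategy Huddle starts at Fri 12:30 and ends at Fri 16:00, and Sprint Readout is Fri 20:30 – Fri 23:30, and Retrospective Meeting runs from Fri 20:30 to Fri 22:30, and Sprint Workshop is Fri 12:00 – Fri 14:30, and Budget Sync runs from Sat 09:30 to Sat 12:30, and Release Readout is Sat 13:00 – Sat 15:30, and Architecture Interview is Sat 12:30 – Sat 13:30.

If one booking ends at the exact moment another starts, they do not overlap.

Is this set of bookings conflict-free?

Check each pair: they overlap iff neither finishes before the other starts.
Sorted by start: Retrospective Review, Sprint Workshop, Strategy Huddle, Onboarding Demo, Sprint Readout, Retrospective Meeting, Budget Sync, Architecture Interview, Release Readout.
Sprint Workshop starts exactly when Retrospective Review ends (back-to-back, no overlap), so nothing later overlaps Retrospective Review either.
Strategy Huddle starts before Sprint Workshop ends → Sprint Workshop and Strategy Huddle overlap.
That's a conflict, so the schedule is not conflict-free.

No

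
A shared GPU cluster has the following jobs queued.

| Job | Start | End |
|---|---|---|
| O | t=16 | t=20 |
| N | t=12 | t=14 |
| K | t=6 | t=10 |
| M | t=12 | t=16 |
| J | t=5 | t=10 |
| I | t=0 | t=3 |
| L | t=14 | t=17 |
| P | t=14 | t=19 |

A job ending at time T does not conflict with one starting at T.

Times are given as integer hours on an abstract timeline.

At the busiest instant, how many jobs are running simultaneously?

3

Walk through starts and ends in time order (an end at T is processed before a start at T):
t=0 start I → 1
t=3 end I → 0
t=5 start J → 1
t=6 start K → 2
t=10 end J → 1
t=10 end K → 0
t=12 start M → 1
t=12 start N → 2
t=14 end N → 1
t=14 start L → 2
t=14 start P → 3
t=16 end M → 2
t=16 start O → 3
t=17 end L → 2
t=19 end P → 1
t=20 end O → 0
Peak is 3, at t=14 (L, M, P).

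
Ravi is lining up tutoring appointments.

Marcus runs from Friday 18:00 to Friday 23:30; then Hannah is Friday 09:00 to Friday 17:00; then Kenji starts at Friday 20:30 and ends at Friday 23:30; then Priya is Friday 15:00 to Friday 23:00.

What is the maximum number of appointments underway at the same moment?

3

Sort all start/end points and keep a running count:
Friday 09:00 start Hannah → 1
Friday 15:00 start Priya → 2
Friday 17:00 end Hannah → 1
Friday 18:00 start Marcus → 2
Friday 20:30 start Kenji → 3
Friday 23:00 end Priya → 2
Friday 23:30 end Kenji → 1
Friday 23:30 end Marcus → 0
Peak is 3, at Friday 20:30 (Kenji, Marcus, Priya).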